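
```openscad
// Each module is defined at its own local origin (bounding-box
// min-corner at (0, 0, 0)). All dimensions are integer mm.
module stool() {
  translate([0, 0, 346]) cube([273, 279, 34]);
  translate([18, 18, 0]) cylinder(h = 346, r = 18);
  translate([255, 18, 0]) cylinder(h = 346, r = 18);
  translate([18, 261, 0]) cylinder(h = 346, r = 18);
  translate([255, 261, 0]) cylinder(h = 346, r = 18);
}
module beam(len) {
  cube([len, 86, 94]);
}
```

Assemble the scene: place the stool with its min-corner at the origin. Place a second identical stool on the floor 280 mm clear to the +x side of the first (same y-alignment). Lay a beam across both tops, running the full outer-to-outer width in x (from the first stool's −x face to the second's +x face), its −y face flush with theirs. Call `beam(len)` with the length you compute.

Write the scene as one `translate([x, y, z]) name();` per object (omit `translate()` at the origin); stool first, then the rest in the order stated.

stool();
translate([553, 0, 0]) stool();
translate([0, 0, 380]) beam(826);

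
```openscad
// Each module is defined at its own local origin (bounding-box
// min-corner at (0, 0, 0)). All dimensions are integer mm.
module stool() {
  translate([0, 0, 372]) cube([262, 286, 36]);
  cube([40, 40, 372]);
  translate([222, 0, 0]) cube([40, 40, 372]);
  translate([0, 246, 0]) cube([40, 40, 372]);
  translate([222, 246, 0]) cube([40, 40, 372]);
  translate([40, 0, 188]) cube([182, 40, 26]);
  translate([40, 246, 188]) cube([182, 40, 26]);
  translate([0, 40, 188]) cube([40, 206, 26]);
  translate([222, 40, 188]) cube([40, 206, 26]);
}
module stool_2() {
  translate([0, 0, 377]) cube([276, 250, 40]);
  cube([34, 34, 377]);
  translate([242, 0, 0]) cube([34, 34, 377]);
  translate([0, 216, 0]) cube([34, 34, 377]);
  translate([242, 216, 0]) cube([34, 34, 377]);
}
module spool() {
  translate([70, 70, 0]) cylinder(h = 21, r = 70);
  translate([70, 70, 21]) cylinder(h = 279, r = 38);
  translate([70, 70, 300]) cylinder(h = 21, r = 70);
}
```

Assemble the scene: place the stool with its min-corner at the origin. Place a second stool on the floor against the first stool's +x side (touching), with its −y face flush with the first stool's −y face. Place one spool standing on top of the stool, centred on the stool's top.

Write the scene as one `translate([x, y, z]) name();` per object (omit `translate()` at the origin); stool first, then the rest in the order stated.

stool();
translate([262, 0, 0]) stool_2();
translate([61, 73, 408]) spool();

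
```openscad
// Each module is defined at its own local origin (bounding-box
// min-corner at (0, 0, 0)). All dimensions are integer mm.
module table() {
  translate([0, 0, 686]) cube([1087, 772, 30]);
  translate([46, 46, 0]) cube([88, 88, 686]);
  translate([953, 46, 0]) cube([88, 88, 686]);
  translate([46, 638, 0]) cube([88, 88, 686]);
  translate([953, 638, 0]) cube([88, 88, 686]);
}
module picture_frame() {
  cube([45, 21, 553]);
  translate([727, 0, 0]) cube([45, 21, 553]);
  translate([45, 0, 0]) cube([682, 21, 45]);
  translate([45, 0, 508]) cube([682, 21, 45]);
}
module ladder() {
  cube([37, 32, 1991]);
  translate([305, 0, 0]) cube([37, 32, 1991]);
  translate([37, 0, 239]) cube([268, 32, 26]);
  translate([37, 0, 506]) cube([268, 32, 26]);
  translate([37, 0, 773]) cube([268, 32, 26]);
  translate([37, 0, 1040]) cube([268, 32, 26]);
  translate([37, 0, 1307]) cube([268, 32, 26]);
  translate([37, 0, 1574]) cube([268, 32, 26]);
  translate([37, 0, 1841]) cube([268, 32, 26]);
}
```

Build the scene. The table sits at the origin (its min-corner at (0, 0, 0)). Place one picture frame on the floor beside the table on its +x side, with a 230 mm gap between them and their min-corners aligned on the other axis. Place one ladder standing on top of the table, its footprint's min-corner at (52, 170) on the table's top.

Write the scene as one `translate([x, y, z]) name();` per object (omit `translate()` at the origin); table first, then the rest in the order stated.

table();
translate([1317, 0, 0]) picture_frame();
translate([52, 170, 716]) ladder();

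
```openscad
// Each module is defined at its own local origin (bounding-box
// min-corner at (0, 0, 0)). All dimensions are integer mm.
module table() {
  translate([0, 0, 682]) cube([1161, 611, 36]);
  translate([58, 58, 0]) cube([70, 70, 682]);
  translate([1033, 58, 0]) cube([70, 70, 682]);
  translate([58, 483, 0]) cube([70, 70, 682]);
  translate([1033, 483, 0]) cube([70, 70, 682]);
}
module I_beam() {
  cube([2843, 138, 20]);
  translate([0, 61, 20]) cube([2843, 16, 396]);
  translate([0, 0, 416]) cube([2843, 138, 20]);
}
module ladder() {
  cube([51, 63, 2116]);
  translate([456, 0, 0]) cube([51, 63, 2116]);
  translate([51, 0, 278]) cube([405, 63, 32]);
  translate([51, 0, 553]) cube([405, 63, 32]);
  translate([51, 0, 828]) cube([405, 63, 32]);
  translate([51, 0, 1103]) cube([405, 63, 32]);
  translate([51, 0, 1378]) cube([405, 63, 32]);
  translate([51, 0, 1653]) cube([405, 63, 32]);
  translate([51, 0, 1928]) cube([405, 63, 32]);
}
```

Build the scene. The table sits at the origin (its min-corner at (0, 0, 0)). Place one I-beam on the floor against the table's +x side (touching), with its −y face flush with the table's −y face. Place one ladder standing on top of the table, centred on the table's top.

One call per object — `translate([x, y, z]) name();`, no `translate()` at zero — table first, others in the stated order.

table();
translate([1161, 0, 0]) I_beam();
translate([327, 274, 718]) ladder();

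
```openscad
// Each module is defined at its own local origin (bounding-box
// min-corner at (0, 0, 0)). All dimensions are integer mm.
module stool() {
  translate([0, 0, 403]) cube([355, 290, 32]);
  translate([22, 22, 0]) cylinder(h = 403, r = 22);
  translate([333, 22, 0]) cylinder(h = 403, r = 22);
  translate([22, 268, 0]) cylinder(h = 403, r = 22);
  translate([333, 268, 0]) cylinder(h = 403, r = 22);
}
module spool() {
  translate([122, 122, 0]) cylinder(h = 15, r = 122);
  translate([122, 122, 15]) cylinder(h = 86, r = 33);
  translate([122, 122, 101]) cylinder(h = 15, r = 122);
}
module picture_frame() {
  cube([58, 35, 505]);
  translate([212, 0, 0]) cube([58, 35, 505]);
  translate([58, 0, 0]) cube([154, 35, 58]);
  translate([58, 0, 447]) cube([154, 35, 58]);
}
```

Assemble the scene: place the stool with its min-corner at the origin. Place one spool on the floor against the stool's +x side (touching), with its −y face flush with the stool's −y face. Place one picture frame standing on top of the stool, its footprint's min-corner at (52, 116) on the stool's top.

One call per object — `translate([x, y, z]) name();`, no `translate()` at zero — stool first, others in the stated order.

stool();
translate([355, 0, 0]) spool();
translate([52, 116, 435]) picture_frame();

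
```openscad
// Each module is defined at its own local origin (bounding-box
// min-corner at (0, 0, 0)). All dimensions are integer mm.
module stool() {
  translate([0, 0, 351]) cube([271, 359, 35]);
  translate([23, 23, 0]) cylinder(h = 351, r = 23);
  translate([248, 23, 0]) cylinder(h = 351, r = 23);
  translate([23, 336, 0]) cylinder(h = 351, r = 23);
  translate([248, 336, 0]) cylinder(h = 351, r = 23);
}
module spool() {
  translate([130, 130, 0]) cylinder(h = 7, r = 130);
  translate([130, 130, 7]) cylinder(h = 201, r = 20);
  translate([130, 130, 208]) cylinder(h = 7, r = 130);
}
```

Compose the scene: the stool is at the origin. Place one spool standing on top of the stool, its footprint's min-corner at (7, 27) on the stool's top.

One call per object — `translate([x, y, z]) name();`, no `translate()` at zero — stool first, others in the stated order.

stool();
translate([7, 27, 386]) spool();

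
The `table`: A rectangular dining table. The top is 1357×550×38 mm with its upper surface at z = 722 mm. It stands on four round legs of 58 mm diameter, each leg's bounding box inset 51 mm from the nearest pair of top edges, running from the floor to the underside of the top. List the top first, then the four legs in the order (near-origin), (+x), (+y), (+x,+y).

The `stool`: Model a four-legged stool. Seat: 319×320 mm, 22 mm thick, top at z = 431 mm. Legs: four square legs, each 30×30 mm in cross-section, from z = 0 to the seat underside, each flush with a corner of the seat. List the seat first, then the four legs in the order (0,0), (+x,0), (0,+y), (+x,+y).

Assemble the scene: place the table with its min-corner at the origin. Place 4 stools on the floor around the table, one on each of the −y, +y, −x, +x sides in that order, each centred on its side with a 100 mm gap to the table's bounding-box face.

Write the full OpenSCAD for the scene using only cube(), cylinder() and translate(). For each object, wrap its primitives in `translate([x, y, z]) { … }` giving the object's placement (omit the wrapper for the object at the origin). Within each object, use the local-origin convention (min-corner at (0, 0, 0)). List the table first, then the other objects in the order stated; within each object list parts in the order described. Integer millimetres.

translate([0, 0, 684]) cube([1357, 550, 38]);
translate([80, 80, 0]) cylinder(h = 684, r = 29);
translate([1277, 80, 0]) cylinder(h = 684, r = 29);
translate([80, 470, 0]) cylinder(h = 684, r = 29);
translate([1277, 470, 0]) cylinder(h = 684, r = 29);
translate([519, -420, 0]) {
  translate([0, 0, 409]) cube([319, 320, 22]);
  cube([30, 30, 409]);
  translate([289, 0, 0]) cube([30, 30, 409]);
  translate([0, 290, 0]) cube([30, 30, 409]);
  translate([289, 290, 0]) cube([30, 30, 409]);
}
translate([519, 650, 0]) {
  translate([0, 0, 409]) cube([319, 320, 22]);
  cube([30, 30, 409]);
  translate([289, 0, 0]) cube([30, 30, 409]);
  translate([0, 290, 0]) cube([30, 30, 409]);
  translate([289, 290, 0]) cube([30, 30, 409]);
}
translate([-419, 115, 0]) {
  translate([0, 0, 409]) cube([319, 320, 22]);
  cube([30, 30, 409]);
  translate([289, 0, 0]) cube([30, 30, 409]);
  translate([0, 290, 0]) cube([30, 30, 409]);
  translate([289, 290, 0]) cube([30, 30, 409]);
}
translate([1457, 115, 0]) {
  translate([0, 0, 409]) cube([319, 320, 22]);
  cube([30, 30, 409]);
  translate([289, 0, 0]) cube([30, 30, 409]);
  translate([0, 290, 0]) cube([30, 30, 409]);
  translate([289, 290, 0]) cube([30, 30, 409]);
}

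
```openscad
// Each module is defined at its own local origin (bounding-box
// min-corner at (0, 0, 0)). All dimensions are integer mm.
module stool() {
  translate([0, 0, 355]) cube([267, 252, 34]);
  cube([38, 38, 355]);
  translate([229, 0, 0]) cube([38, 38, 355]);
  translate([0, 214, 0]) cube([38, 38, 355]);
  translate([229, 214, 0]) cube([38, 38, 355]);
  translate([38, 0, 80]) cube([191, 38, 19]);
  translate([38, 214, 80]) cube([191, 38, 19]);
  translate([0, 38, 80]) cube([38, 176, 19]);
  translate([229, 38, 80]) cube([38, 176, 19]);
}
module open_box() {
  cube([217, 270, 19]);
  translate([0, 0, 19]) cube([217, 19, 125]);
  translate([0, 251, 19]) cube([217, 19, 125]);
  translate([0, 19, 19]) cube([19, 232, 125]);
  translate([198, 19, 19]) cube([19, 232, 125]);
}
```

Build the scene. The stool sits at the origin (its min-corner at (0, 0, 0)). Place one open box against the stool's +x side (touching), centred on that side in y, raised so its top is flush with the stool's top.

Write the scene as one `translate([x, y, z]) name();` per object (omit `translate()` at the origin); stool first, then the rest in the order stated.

stool();
translate([267, -9, 245]) open_box();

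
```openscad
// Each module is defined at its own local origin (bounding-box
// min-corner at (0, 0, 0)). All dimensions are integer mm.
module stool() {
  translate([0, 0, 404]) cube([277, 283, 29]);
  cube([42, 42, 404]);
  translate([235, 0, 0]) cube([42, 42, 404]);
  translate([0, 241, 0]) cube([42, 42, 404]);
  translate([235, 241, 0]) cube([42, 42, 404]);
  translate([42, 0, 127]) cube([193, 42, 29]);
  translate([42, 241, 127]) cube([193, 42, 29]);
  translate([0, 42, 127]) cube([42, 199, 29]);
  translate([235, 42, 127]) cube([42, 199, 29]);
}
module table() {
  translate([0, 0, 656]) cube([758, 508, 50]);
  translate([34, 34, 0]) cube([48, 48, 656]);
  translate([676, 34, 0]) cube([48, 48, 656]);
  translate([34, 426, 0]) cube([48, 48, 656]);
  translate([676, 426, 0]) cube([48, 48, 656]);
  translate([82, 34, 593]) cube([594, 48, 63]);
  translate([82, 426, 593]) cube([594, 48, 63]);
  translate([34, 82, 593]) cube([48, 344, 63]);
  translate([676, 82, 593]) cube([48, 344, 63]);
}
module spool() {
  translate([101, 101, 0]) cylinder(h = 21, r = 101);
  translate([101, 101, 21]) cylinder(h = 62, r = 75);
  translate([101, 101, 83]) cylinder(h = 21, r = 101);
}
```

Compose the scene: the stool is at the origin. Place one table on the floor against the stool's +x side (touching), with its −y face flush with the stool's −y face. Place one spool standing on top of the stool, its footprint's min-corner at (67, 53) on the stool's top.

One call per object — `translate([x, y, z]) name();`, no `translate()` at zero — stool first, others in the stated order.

stool();
translate([277, 0, 0]) table();
translate([67, 53, 433]) spool();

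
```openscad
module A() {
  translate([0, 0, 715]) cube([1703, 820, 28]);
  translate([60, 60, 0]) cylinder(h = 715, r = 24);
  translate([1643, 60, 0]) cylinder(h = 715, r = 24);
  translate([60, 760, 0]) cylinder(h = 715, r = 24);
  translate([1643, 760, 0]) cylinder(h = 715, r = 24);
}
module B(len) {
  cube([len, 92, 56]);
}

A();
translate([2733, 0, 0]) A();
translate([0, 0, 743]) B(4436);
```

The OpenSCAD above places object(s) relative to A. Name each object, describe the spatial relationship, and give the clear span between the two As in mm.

Second table starts at x = 2733; first ends at x = 1703; clear span = 2733 − 1703 = 1030 mm.

A is a table. B is a beam. A beam spans the tops of two tables. The clear span between the two tables is 1030 mm.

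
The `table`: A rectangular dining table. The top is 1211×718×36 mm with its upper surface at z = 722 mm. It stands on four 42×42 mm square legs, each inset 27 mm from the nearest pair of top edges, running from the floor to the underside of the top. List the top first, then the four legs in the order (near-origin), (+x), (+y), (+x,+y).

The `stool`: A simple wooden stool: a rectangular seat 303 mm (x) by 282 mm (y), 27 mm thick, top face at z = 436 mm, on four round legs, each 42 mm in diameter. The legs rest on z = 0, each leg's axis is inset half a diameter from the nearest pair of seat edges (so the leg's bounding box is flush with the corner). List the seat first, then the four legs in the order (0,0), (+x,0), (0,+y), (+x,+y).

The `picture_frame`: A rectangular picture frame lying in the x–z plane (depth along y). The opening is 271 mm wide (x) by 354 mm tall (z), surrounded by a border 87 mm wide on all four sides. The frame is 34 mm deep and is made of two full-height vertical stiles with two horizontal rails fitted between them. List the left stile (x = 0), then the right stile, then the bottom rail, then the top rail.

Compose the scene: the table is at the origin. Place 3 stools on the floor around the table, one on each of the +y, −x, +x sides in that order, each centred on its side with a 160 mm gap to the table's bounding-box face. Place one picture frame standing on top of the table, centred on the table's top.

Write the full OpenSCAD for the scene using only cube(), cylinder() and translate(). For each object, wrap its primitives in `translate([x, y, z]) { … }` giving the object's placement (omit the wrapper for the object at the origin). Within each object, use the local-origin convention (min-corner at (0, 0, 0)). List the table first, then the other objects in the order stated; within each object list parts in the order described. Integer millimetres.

translate([0, 0, 686]) cube([1211, 718, 36]);
translate([27, 27, 0]) cube([42, 42, 686]);
translate([1142, 27, 0]) cube([42, 42, 686]);
translate([27, 649, 0]) cube([42, 42, 686]);
translate([1142, 649, 0]) cube([42, 42, 686]);
translate([454, 878, 0]) {
  translate([0, 0, 409]) cube([303, 282, 27]);
  translate([21, 21, 0]) cylinder(h = 409, r = 21);
  translate([282, 21, 0]) cylinder(h = 409, r = 21);
  translate([21, 261, 0]) cylinder(h = 409, r = 21);
  translate([282, 261, 0]) cylinder(h = 409, r = 21);
}
translate([-463, 218, 0]) {
  translate([0, 0, 409]) cube([303, 282, 27]);
  translate([21, 21, 0]) cylinder(h = 409, r = 21);
  translate([282, 21, 0]) cylinder(h = 409, r = 21);
  translate([21, 261, 0]) cylinder(h = 409, r = 21);
  translate([282, 261, 0]) cylinder(h = 409, r = 21);
}
translate([1371, 218, 0]) {
  translate([0, 0, 409]) cube([303, 282, 27]);
  translate([21, 21, 0]) cylinder(h = 409, r = 21);
  translate([282, 21, 0]) cylinder(h = 409, r = 21);
  translate([21, 261, 0]) cylinder(h = 409, r = 21);
  translate([282, 261, 0]) cylinder(h = 409, r = 21);
}
translate([383, 342, 722]) {
  cube([87, 34, 528]);
  translate([358, 0, 0]) cube([87, 34, 528]);
  translate([87, 0, 0]) cube([271, 34, 87]);
  translate([87, 0, 441]) cube([271, 34, 87]);
}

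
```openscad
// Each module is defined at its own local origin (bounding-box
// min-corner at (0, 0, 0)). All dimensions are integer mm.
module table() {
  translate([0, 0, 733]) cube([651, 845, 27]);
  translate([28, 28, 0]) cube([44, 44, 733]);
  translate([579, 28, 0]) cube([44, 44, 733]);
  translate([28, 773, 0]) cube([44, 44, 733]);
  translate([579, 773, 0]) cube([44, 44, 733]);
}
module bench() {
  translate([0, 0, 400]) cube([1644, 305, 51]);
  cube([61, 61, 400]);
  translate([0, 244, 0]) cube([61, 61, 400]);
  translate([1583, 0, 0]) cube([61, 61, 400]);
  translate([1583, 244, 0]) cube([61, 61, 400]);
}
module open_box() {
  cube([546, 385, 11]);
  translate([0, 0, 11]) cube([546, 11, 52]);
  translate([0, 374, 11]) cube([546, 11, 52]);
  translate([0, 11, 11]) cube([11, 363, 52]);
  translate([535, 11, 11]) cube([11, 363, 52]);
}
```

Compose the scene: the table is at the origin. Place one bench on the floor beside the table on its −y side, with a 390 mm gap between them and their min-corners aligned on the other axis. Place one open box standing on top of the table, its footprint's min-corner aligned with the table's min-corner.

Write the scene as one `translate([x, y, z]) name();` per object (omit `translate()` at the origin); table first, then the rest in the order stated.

table();
translate([0, -695, 0]) bench();
translate([0, 0, 760]) open_box();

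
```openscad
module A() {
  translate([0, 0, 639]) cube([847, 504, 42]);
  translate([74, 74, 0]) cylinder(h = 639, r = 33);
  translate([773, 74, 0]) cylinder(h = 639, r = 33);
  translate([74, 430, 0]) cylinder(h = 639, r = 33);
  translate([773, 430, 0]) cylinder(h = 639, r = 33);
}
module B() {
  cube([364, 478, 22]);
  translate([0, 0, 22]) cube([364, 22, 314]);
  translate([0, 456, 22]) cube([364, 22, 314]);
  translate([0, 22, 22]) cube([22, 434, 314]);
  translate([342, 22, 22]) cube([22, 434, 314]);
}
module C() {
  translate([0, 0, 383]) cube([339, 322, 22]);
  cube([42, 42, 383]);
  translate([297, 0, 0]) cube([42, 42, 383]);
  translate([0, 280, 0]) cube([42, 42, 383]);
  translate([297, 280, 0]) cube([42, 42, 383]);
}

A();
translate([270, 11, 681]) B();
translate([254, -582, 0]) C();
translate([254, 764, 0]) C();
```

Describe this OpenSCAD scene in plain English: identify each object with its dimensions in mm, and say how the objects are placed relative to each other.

A is a rectangular dining table. The top is 847×504×42 mm with its upper surface at z = 681 mm. It stands on four round legs of 66 mm diameter, each leg's bounding box inset 41 mm from the nearest pair of top edges, running from the floor to the underside of the top.

B is an open-topped rectangular box: outside dimensions 364×478×336 mm, with a uniform wall and base thickness of 22 mm. The base is a full 364×478 slab on the floor; four walls sit on top of the base. The front and back walls (the −y and +y sides) span the full width; the two side walls fit between them.

C is a four-legged stool. The seat is a 339×322×22 mm slab whose top surface is at z = 405 mm; four square legs, each 42×42 mm in cross-section, run from the floor (z = 0) to the underside of the seat, each flush with a corner of the seat.

The open box is on top of the table. Two stools sit around the table at the −y, +y sides.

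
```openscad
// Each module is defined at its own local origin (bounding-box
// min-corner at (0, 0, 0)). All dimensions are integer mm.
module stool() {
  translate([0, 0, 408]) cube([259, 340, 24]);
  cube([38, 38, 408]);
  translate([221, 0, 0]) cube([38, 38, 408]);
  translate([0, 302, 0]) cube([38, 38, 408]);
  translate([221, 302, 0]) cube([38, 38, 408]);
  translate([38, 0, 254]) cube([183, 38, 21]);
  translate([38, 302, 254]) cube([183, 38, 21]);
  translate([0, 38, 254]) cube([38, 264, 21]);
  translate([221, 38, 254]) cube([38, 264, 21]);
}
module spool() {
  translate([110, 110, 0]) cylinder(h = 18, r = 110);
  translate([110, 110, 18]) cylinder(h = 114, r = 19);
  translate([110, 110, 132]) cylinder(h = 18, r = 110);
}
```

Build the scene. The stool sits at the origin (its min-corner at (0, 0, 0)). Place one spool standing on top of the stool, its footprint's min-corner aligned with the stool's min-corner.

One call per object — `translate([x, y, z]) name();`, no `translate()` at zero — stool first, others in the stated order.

stool();
translate([0, 0, 432]) spool();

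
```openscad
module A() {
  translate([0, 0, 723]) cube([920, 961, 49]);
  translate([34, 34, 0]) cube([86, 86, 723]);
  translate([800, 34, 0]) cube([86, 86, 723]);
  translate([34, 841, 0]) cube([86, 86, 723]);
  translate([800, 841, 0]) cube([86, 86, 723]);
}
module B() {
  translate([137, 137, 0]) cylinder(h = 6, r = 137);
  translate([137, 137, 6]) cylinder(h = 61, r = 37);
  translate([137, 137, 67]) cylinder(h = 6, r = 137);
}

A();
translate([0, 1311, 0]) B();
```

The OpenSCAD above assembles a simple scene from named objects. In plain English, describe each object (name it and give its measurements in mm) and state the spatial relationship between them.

A is a table with a 920×961 mm rectangular top, 49 mm thick, top surface at z = 772 mm, supported by four 86×86 mm square legs, each inset 34 mm from the nearest pair of top edges, running from the floor.

B is a spool: two coaxial disc flanges of radius 137 mm and thickness 6 mm, joined by a core cylinder of radius 37 mm and height 61 mm. The lower flange rests on z = 0 and the three cylinders share a vertical axis.

The spool is on the floor beside the table on its +y side.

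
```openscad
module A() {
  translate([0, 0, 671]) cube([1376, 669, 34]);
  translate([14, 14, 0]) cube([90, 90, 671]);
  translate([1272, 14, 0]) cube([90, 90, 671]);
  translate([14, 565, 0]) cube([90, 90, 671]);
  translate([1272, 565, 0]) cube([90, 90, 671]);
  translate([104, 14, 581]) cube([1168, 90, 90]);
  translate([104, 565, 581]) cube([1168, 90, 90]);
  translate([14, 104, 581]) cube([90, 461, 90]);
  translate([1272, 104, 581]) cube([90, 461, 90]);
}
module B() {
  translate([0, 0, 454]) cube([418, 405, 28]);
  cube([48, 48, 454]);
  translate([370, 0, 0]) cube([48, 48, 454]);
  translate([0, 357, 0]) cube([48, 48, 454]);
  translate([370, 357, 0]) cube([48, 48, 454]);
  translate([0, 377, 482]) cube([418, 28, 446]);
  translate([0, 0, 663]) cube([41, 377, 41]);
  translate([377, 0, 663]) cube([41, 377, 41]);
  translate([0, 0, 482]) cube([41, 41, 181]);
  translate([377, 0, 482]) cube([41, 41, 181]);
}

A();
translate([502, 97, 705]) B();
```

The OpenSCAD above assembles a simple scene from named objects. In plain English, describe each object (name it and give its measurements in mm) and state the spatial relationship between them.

A is a table: top 1376 mm (x) × 669 mm (y), 34 mm thick, upper face at z = 705 mm, on four 90×90 mm square legs, each inset 14 mm from the nearest pair of top edges, running from z = 0 to the bottom of the top. Four apron rails, 90 mm thick and 90 mm tall, run between adjacent legs with their top edges flush with the underside of the top and their outer faces flush with the legs' outer faces.

B is a chair. The seat is a 418×405×28 mm slab with its top at z = 482 mm, on four 48×48 mm corner legs (flush with the seat edges, standing on z = 0). A flat backrest 28 mm thick, 446 mm tall, spans the full seat width and rises from the seat top along its +y edge, rear face flush with the rear of the seat. Two armrests of 41×41 mm section run along each side from the seat's front edge to the front of the backrest, top faces 222 mm above the seat top and outer faces flush with the seat's x-edges; a 41×41 mm post under the front of each armrest stands on the seat at the front corner.

The chair is on top of the table.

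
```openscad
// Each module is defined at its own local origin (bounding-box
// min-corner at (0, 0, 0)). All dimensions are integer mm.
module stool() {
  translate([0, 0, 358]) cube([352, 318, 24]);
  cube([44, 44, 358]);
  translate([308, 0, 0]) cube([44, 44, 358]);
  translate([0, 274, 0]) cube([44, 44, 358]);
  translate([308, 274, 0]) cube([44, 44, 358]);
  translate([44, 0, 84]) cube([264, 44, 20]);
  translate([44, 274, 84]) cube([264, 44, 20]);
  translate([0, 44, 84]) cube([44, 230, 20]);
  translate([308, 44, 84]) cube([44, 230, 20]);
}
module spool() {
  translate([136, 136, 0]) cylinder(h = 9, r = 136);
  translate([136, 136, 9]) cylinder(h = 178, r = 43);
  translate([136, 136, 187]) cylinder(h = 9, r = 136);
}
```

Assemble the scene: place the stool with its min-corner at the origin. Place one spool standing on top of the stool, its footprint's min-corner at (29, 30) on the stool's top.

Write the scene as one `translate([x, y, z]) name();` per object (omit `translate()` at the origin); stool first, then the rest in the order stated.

stool();
translate([29, 30, 382]) spool();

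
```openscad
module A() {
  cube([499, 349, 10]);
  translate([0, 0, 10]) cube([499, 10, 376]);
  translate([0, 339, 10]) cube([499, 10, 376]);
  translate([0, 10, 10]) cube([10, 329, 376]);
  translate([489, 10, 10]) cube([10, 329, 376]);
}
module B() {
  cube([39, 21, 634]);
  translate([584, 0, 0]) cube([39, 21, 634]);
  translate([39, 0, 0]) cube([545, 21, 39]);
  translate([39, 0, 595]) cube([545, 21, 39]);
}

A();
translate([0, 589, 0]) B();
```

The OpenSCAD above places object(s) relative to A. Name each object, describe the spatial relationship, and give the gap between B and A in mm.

A is an open box. B is a picture frame. The picture frame is on the floor beside the open box on its +y side. The gap between the picture frame and the open box is 240 mm.

The picture frame's nearest face is 240 mm from the open box's +y face.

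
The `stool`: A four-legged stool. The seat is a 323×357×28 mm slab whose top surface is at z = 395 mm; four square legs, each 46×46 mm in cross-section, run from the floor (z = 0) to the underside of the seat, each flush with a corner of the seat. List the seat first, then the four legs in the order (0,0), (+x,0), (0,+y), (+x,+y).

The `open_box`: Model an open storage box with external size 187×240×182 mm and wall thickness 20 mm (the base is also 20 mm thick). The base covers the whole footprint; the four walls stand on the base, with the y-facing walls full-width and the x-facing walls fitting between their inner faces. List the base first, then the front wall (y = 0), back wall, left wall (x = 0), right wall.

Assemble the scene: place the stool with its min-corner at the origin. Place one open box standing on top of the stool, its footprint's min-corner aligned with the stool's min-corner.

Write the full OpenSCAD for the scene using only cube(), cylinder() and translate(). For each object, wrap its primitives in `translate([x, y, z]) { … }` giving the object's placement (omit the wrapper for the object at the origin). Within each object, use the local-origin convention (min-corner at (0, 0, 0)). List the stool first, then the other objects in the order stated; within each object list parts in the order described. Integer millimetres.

translate([0, 0, 367]) cube([323, 357, 28]);
cube([46, 46, 367]);
translate([277, 0, 0]) cube([46, 46, 367]);
translate([0, 311, 0]) cube([46, 46, 367]);
translate([277, 311, 0]) cube([46, 46, 367]);
translate([0, 0, 395]) {
  cube([187, 240, 20]);
  translate([0, 0, 20]) cube([187, 20, 162]);
  translate([0, 220, 20]) cube([187, 20, 162]);
  translate([0, 20, 20]) cube([20, 200, 162]);
  translate([167, 20, 20]) cube([20, 200, 162]);
}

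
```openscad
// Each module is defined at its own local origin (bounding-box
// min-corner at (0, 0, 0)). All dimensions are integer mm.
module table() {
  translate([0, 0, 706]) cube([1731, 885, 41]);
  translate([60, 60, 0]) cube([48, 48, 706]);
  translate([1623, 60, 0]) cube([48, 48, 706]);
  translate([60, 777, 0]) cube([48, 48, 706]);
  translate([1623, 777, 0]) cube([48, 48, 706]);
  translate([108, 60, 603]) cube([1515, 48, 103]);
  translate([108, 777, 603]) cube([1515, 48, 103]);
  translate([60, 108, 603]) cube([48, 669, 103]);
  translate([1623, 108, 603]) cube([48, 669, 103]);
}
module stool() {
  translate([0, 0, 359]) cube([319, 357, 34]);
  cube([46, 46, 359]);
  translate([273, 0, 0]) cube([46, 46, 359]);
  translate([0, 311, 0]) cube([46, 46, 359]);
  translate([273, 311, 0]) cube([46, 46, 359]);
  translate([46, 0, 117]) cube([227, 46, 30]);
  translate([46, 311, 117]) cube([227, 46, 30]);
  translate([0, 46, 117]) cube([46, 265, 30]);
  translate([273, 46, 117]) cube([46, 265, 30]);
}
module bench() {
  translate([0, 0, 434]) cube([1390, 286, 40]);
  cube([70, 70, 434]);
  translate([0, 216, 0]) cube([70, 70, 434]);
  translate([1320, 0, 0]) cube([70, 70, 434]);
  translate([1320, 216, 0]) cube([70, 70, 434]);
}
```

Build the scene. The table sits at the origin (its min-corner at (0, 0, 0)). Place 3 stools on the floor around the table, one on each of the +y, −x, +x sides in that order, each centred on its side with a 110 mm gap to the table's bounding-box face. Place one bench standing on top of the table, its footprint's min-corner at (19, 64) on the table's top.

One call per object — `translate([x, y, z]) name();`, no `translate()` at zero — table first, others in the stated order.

table();
translate([706, 995, 0]) stool();
translate([-429, 264, 0]) stool();
translate([1841, 264, 0]) stool();
translate([19, 64, 747]) bench();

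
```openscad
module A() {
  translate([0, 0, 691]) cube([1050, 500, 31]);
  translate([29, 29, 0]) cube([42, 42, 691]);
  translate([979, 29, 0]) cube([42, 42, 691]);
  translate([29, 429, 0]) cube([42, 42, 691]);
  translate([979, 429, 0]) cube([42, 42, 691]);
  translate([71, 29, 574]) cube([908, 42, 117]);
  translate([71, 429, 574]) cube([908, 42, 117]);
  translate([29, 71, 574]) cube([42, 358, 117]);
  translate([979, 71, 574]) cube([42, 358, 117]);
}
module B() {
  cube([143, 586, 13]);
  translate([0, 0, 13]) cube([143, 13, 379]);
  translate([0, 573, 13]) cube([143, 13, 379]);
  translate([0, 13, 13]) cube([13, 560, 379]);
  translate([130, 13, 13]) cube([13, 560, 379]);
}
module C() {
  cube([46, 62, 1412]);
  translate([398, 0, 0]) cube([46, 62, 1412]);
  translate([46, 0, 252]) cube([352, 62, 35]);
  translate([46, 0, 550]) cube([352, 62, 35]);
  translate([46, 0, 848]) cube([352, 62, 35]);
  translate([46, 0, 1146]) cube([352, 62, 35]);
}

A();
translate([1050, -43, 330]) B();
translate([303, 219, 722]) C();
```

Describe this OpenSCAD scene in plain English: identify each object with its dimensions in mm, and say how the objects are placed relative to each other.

A is a rectangular dining table. The top is 1050×500×31 mm with its upper surface at z = 722 mm. It stands on four 42×42 mm square legs, each inset 29 mm from the nearest pair of top edges, running from the floor to the underside of the top. Four apron rails, 42 mm thick and 117 mm tall, run between adjacent legs with their top edges flush with the underside of the top and their outer faces flush with the legs' outer faces.

B is an open-topped rectangular box: outside dimensions 143×586×392 mm, with a uniform wall and base thickness of 13 mm. The base is a full 143×586 slab on the floor; four walls sit on top of the base. The front and back walls (the −y and +y sides) span the full width; the two side walls fit between them.

C is a wooden ladder with two side rails of 46×62 mm section and 1412 mm height, set 444 mm apart overall. Between them run 4 rectangular rungs (62 mm deep, 35 mm thick), front faces flush with the rails' −y face. The bottom of the first rung is 252 mm above the floor and each subsequent rung is 298 mm higher than the one below.

The open box is beside the table with their tops flush at z = 722. The ladder is on top of the table, centred.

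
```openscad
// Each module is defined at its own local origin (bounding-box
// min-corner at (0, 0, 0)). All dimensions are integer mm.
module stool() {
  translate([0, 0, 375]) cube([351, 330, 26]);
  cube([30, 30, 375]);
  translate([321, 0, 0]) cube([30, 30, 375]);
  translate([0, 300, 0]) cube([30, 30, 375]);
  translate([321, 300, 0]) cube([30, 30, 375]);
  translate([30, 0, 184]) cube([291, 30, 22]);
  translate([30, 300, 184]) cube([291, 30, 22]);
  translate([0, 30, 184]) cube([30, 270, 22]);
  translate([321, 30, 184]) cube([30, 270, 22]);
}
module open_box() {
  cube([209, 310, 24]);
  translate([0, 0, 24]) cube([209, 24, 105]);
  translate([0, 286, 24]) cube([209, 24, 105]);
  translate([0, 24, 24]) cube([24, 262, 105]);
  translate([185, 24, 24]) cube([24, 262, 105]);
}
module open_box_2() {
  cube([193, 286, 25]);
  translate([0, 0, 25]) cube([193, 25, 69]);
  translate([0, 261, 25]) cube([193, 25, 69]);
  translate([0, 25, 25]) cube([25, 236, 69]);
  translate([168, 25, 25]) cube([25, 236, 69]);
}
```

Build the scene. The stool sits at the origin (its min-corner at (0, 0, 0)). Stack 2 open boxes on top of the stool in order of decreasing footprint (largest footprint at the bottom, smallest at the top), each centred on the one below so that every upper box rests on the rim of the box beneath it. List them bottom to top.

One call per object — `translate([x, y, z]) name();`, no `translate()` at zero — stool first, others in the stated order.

stool();
translate([71, 10, 401]) open_box();
translate([79, 22, 530]) open_box_2();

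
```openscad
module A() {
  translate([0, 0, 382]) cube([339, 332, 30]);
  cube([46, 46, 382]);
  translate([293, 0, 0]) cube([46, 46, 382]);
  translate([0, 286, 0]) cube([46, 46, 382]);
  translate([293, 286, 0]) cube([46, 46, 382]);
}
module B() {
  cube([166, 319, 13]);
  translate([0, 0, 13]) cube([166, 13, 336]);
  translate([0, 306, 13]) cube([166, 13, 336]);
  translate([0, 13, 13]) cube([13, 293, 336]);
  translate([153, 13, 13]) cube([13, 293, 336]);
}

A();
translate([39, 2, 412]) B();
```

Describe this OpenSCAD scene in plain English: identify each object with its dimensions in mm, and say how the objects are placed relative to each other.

A is a four-legged stool. The seat is 339×332 mm, 30 mm thick, top at z = 412 mm. It stands on four square legs, each 46×46 mm in cross-section, from z = 0 to the seat underside, each flush with a corner of the seat.

B is an open storage box with external size 166×319×349 mm and wall thickness 13 mm (the base is also 13 mm thick). The base covers the whole footprint; the four walls stand on the base, with the y-facing walls full-width and the x-facing walls fitting between their inner faces.

The open box is on top of the stool.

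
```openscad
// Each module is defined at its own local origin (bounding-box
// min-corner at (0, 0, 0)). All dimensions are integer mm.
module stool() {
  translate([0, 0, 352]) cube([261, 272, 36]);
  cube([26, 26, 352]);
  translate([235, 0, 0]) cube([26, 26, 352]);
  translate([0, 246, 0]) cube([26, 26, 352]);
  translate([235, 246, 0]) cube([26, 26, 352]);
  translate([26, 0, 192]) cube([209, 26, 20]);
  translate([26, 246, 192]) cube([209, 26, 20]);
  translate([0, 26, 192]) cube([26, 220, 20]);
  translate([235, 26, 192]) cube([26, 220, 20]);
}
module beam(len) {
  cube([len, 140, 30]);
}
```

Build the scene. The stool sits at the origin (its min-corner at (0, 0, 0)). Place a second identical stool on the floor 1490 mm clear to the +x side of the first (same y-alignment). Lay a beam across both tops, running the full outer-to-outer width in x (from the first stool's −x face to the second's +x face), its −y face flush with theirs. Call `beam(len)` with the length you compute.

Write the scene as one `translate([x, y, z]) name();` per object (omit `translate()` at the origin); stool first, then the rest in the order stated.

stool();
translate([1751, 0, 0]) stool();
translate([0, 0, 388]) beam(2012);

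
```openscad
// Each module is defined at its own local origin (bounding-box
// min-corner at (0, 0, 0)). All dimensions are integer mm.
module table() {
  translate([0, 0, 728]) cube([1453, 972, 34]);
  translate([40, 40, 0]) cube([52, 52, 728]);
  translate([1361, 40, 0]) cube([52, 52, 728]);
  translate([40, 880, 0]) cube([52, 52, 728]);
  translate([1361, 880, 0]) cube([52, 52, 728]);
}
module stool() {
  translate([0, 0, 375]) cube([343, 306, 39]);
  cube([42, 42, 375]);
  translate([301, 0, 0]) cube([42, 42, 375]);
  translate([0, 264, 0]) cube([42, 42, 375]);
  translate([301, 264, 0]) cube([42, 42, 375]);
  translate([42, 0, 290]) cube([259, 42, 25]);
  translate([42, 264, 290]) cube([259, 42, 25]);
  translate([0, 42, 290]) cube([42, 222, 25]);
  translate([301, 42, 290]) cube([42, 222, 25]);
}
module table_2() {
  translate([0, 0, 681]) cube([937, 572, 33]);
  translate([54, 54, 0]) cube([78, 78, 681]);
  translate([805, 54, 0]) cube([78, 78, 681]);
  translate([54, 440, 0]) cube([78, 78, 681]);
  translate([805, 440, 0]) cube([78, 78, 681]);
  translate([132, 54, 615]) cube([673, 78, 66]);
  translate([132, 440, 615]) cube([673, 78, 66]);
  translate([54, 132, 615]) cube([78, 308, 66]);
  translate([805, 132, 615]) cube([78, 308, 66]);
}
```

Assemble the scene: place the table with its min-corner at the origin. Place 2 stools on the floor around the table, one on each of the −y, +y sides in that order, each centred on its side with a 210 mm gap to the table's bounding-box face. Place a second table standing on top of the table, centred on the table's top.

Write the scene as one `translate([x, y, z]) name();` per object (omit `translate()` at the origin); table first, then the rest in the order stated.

table();
translate([555, -516, 0]) stool();
translate([555, 1182, 0]) stool();
translate([258, 200, 762]) table_2();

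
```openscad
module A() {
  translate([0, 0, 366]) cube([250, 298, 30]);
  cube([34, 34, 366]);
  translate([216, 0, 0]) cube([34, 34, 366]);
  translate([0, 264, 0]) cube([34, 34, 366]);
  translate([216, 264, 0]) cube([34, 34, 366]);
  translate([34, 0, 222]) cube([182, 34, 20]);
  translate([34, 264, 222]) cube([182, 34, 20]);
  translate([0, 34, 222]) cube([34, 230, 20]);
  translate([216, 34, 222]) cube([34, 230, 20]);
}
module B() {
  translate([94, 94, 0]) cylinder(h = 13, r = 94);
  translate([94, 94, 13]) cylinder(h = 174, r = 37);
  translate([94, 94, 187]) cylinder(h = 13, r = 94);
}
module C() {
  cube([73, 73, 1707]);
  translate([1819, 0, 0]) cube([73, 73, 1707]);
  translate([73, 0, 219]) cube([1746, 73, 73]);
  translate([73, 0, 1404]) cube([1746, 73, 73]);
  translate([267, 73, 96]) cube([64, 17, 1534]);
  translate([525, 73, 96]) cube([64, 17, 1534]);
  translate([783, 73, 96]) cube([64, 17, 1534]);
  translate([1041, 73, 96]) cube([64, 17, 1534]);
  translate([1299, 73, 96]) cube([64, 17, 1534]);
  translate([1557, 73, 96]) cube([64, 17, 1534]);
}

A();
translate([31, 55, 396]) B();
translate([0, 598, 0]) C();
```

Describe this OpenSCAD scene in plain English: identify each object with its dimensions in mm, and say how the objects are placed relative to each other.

A is a four-legged stool. The seat is a 250×298×30 mm slab whose top surface is at z = 396 mm; four square legs, each 34×34 mm in cross-section, run from the floor (z = 0) to the underside of the seat, each flush with a corner of the seat. Four stretchers, 34 mm wide and 20 mm tall, connect adjacent legs with their undersides at z = 222 mm, each running between the inner faces of the legs it joins and aligned with the legs' outer faces on the other axis.

B is a spool: two coaxial disc flanges of radius 94 mm and thickness 13 mm, joined by a core cylinder of radius 37 mm and height 174 mm. The lower flange rests on z = 0 and the three cylinders share a vertical axis.

C is a fence section. Two 73×73 mm posts, 1707 mm tall, stand on the floor with a clear span of 1746 mm between their inner faces. Two horizontal rails of 73×73 mm section span the gap between the posts with their undersides at z = 219 mm and z = 1404 mm, flush with the posts' −y face. 6 pickets, each 64 mm wide, 17 mm thick and 1534 mm tall, are fixed to the +y face of the rails with their bottoms at z = 96 mm, evenly spaced across the span with equal gaps (rounded down to the nearest mm) at the −x end and between each pair — any rounding remainder accumulates at the +x end.

The spool is on top of the stool, centred. The fence section is on the floor beside the stool on its +y side.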